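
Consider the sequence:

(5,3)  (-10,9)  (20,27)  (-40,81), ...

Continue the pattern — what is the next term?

(80,243)

First part goes 5, -10, 20, -40 → 80 (×(-2) each step).
Second part: ×3 each step, so 3, 9, 27, 81 → 243.
Putting it together: (80,243).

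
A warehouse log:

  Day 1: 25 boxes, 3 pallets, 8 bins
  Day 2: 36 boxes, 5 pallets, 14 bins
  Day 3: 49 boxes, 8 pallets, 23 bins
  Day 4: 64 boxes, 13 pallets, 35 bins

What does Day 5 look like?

81 boxes, 21 pallets, 50 bins

For the boxes, perfect squares: 5², 6², 7², …: 25, 36, 49, 64 → 81.
Pallets: each term is the sum of the two before it; 3, 5, 8, 13 → 21.
Bins: differences are 6, 9, 12, … (increasing by 3 each time); 8, 14, 23, 35 → 50.
So the next line is 81 boxes, 21 pallets, 50 bins.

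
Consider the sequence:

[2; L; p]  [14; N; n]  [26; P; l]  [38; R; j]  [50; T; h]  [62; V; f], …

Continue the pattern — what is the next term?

First part: +12 each step; 2, 14, 26, 38, 50, 62 → 74.
First letter goes L, N, P, R, T, V → X (letters move forward 2 places in the alphabet).
Second letter: letters move back 2 places in the alphabet, so p, n, l, j, h, f → d.
Combining the parts gives [74; X; d].

[74; X; d]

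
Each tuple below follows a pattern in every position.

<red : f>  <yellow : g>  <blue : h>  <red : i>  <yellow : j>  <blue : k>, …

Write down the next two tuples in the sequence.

<red : l>, <yellow : m>

Colour — repeats red → yellow → blue: red, yellow, blue, red, yellow, blue → red → yellow.
For the letter, letters move forward 1 place in the alphabet: f, g, h, i, j, k → l → m.
So the next two tuples are <red : l> and <yellow : m>.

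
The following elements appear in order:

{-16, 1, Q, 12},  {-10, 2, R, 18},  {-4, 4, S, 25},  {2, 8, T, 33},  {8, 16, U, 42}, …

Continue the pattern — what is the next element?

{14, 32, V, 52}

First component: -16, -10, -4, 2, 8 → 14 (+6 each step).
Second component: ×2 each step, so 1, 2, 4, 8, 16 → 32.
For the letter, letters move forward 1 place in the alphabet: Q, R, S, T, U → V.
For the fourth component, differences are 6, 7, 8, … (increasing by 1 each time): 12, 18, 25, 33, 42 → 52.
Putting it together: {14, 32, V, 52}.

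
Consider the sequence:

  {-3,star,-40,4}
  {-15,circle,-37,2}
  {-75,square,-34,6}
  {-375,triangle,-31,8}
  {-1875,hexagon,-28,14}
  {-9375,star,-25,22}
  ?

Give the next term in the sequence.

{-46875,circle,-22,36}

First value: ×5 each step; -3, -15, -75, -375, -1875, -9375 → -46875.
Shape: repeats star → circle → square → triangle → hexagon; star, circle, square, triangle, hexagon, star → circle.
Third value: +3 each step, so -40, -37, -34, -31, -28, -25 → -22.
Fourth value: each term is the sum of the two before it, so 4, 2, 6, 8, 14, 22 → 36.
So the next term is {-46875,circle,-22,36}.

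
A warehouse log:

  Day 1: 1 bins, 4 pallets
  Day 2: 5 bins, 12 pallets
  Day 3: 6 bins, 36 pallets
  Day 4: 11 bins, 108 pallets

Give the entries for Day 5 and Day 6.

17 bins, 324 pallets; 28 bins, 972 pallets

Bins: each term is the sum of the two before it; 1, 5, 6, 11 → 17 → 28.
Pallets: 4, 12, 36, 108 → 324 → 972 (×3 each step).
Putting the parts together: 17 bins, 324 pallets and then 28 bins, 972 pallets.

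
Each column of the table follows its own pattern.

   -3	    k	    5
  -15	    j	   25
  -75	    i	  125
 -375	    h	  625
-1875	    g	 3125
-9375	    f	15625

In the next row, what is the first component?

-46875

First component goes -3, -15, -75, -375, -1875, -9375 → -46875 (×5 each step).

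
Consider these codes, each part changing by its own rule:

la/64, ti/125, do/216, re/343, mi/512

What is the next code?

Note: runs through the solfège scale do→ti, so la, ti, do, re, mi → fa.
Second component: 64, 125, 216, 343, 512 → 729 (perfect cubes: 4³, 5³, 6³, …).
So the next code is fa/729.

fa/729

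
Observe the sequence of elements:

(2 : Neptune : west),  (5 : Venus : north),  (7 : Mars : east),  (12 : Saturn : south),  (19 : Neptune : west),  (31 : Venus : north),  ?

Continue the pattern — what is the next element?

(50 : Mars : east)

First value: each term is the sum of the two before it; 2, 5, 7, 12, 19, 31 → 50.
Planet — repeats Neptune → Venus → Mars → Saturn: Neptune, Venus, Mars, Saturn, Neptune, Venus → Mars.
Direction — repeats west → north → east → south: west, north, east, south, west, north → east.
Putting it together: (50 : Mars : east).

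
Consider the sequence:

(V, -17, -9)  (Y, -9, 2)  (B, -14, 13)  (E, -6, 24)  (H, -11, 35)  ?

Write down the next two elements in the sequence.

(K, -3, 46), (N, -8, 57)

Letter — letters move forward 3 places in the alphabet, wrapping Z→A: V, Y, B, E, H → K → N.
Second coordinate: alternating steps +8, −5, +8, −5, …, so -17, -9, -14, -6, -11 → -3 → -8.
Third coordinate: -9, 2, 13, 24, 35 → 46 → 57 (+11 each step).
Putting the parts together: (K, -3, 46) and then (N, -8, 57).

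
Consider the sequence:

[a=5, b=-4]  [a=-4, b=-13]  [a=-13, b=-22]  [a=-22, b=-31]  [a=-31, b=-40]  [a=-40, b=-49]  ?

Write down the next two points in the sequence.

[a=-49, b=-58], [a=-58, b=-67]

A: −9 each step, so 5, -4, -13, -22, -31, -40 → -49 → -58.
B — always 9 less than the a: -4, -13, -22, -31, -40, -49 → -58 → -67.
Putting the parts together: [a=-49, b=-58] and then [a=-58, b=-67].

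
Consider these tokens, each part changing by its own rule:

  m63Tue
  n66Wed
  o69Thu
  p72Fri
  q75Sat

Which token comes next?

Letter: letters move forward 1 place in the alphabet, so m, n, o, p, q → r.
For the second component, +3 each step: 63, 66, 69, 72, 75 → 78.
For the day, runs through the weekdays Mon→Sun: Tue, Wed, Thu, Fri, Sat → Sun.
Combining the parts gives r78Sun.

r78Sun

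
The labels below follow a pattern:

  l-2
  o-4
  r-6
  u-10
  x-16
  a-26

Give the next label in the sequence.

Letter goes l, o, r, u, x, a → d (letters move forward 3 places in the alphabet, wrapping Z→A).
For the second component, each term is the sum of the two before it: 2, 4, 6, 10, 16, 26 → 42.
So the next label is d-42.

d-42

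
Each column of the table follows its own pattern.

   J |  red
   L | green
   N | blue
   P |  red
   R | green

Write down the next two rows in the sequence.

T  blue; V  red

Letter — letters move forward 2 places in the alphabet: J, L, N, P, R → T → V.
For the colour, repeats red → green → blue: red, green, blue, red, green → blue → red.
So the next two rows are T  blue and V  red.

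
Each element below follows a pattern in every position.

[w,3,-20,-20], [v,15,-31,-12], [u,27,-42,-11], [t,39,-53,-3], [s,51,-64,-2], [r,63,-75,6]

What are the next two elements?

Letter — letters move back 1 place in the alphabet: w, v, u, t, s, r → q → p.
For the second coordinate, +12 each step: 3, 15, 27, 39, 51, 63 → 75 → 87.
Third coordinate — −11 each step: -20, -31, -42, -53, -64, -75 → -86 → -97.
Fourth coordinate: -20, -12, -11, -3, -2, 6 → 7 → 15 (alternating steps +8, +1, +8, +1, …).
So the next two elements are [q,75,-86,7] and [p,87,-97,15].

[q,75,-86,7], [p,87,-97,15]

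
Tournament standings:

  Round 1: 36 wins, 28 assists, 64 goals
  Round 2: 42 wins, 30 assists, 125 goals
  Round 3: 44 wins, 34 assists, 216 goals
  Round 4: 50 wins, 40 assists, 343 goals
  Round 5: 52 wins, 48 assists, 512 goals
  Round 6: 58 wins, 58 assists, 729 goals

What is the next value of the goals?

1000

For the wins, alternating steps +6, +2, +6, +2, …: 36, 42, 44, 50, 52, 58 → 60.
Assists goes 28, 30, 34, 40, 48, 58 → 70 (differences are 2, 4, 6, … (increasing by 2 each time)).
Goals: perfect cubes: 4³, 5³, 6³, …; 64, 125, 216, 343, 512, 729 → 1000.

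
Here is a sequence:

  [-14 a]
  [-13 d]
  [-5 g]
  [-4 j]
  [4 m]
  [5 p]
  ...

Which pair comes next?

First component: -14, -13, -5, -4, 4, 5 → 13 (alternating steps +1, +8, +1, +8, …).
Letter: letters move forward 3 places in the alphabet; a, d, g, j, m, p → s.
Putting it together: [13 s].

[13 s]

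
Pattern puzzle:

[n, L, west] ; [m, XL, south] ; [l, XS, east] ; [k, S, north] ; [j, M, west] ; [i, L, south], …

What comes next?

Letter goes n, m, l, k, j, i → h (letters move back 1 place in the alphabet).
Size: L, XL, XS, S, M, L → XL (repeats L → XL → XS → S → M).
Direction: west, south, east, north, west, south → east (repeats west → south → east → north).
Putting it together: [h, XL, east].

[h, XL, east]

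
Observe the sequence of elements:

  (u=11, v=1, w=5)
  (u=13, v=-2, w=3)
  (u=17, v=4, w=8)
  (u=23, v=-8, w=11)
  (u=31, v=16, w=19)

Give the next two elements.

U goes 11, 13, 17, 23, 31 → 41 → 53 (differences are 2, 4, 6, … (increasing by 2 each time)).
V: 1, -2, 4, -8, 16 → -32 → 64 (×(-2) each step).
W: each term is the sum of the two before it, so 5, 3, 8, 11, 19 → 30 → 49.
Putting the parts together: (u=41, v=-32, w=30) and then (u=53, v=64, w=49).

(u=41, v=-32, w=30), (u=53, v=64, w=49)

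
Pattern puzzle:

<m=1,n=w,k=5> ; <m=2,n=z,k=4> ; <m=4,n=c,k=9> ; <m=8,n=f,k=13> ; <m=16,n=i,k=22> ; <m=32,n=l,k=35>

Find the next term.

<m=64,n=o,k=57>

M: ×2 each step, so 1, 2, 4, 8, 16, 32 → 64.
N goes w, z, c, f, i, l → o (letters move forward 3 places in the alphabet, wrapping Z→A).
K: each term is the sum of the two before it; 5, 4, 9, 13, 22, 35 → 57.
So the next term is <m=64,n=o,k=57>.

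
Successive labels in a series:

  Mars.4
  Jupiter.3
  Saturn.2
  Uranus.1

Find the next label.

Neptune.0

Planet — runs through the planets Mercury→Neptune: Mars, Jupiter, Saturn, Uranus → Neptune.
Second component — −1 each step: 4, 3, 2, 1 → 0.
So the next label is Neptune.0.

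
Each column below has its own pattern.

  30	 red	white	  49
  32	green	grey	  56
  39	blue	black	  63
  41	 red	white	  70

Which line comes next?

48  green  grey  77

First component: alternating steps +2, +7, +2, +7, …; 30, 32, 39, 41 → 48.
Colour: repeats red → green → blue, so red, green, blue, red → green.
Shade: white, grey, black, white → grey (repeats white → grey → black).
Fourth component goes 49, 56, 63, 70 → 77 (+7 each step).
Combining the parts gives 48  green  grey  77.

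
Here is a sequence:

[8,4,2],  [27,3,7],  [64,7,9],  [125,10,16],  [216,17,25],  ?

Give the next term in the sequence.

First slot: perfect cubes: 2³, 3³, 4³, …; 8, 27, 64, 125, 216 → 343.
Second slot goes 4, 3, 7, 10, 17 → 27 (each term is the sum of the two before it).
Third slot: 2, 7, 9, 16, 25 → 41 (each term is the sum of the two before it).
Combining the parts gives [343,27,41].

[343,27,41]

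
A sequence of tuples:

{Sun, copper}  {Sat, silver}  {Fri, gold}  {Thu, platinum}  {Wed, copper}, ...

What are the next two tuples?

{Tue, silver}, {Mon, gold}

Day goes Sun, Sat, Fri, Thu, Wed → Tue → Mon (runs backward through the weekdays Mon→Sun).
Metal — repeats copper → silver → gold → platinum: copper, silver, gold, platinum, copper → silver → gold.
Putting the parts together: {Tue, silver} and then {Mon, gold}.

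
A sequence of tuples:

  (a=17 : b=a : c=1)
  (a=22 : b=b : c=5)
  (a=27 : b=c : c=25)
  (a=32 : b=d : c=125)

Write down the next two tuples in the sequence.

A — +5 each step: 17, 22, 27, 32 → 37 → 42.
B: a, b, c, d → e → f (letters move forward 1 place in the alphabet).
C: ×5 each step, so 1, 5, 25, 125 → 625 → 3125.
So the next two tuples are (a=37 : b=e : c=625) and (a=42 : b=f : c=3125).

(a=37 : b=e : c=625), (a=42 : b=f : c=3125)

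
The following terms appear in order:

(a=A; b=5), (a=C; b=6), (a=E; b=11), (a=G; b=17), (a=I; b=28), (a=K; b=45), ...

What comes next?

(a=M; b=73)

A: A, C, E, G, I, K → M (letters move forward 2 places in the alphabet).
B goes 5, 6, 11, 17, 28, 45 → 73 (each term is the sum of the two before it).
So the next term is (a=M; b=73).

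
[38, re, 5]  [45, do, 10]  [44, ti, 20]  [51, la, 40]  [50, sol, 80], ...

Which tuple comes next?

[57, fa, 160]

First value: 38, 45, 44, 51, 50 → 57 (alternating steps +7, −1, +7, −1, …).
For the note, runs backward through the solfège scale do→ti: re, do, ti, la, sol → fa.
Third value: ×2 each step; 5, 10, 20, 40, 80 → 160.
Putting it together: [57, fa, 160].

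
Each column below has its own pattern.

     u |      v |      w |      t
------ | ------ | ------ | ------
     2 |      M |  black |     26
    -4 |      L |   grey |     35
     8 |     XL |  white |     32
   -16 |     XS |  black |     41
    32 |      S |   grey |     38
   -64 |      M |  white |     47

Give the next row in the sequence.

Column u: ×(-2) each step; 2, -4, 8, -16, 32, -64 → 128.
Column v: M, L, XL, XS, S, M → L (repeats M → L → XL → XS → S).
Column w: repeats black → grey → white, so black, grey, white, black, grey, white → black.
Column t: alternating steps +9, −3, +9, −3, …, so 26, 35, 32, 41, 38, 47 → 44.
Putting it together: 128  L  black  44.

128  L  black  44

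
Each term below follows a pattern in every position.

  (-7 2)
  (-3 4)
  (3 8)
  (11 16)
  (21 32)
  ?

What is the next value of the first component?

First component goes -7, -3, 3, 11, 21 → 33 (differences are 4, 6, 8, … (increasing by 2 each time)).

33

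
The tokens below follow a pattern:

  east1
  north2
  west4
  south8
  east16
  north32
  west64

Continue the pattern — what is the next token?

south128

For the direction, repeats east → north → west → south: east, north, west, south, east, north, west → south.
Second component — ×2 each step: 1, 2, 4, 8, 16, 32, 64 → 128.
Combining the parts gives south128.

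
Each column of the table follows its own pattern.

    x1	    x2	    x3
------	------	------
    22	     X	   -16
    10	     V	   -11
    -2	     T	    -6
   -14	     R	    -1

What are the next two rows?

-26  P  4; -38  N  9

Column x1: −12 each step, so 22, 10, -2, -14 → -26 → -38.
Column x2: letters move back 2 places in the alphabet, so X, V, T, R → P → N.
Column x3: +5 each step, so -16, -11, -6, -1 → 4 → 9.
So the next two rows are -26  P  4 and -38  N  9.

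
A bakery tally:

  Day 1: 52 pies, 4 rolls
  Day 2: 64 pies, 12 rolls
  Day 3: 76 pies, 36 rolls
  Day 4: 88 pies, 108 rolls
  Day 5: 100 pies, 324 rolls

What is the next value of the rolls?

Rolls: ×3 each step, so 4, 12, 36, 108, 324 → 972.

972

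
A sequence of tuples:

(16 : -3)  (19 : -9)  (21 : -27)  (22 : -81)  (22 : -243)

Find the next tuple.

First coordinate: differences are 3, 2, 1, … (decreasing by 1 each time); 16, 19, 21, 22, 22 → 21.
Second coordinate goes -3, -9, -27, -81, -243 → -729 (×3 each step).
Combining the parts gives (21 : -729).

(21 : -729)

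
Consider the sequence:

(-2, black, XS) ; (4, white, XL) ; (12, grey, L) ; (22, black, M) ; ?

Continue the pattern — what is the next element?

(34, white, S)

First entry goes -2, 4, 12, 22 → 34 (differences are 6, 8, 10, … (increasing by 2 each time)).
Shade: repeats black → white → grey; black, white, grey, black → white.
Size: XS, XL, L, M → S (runs backward through clothing sizes XS→XL).
Combining the parts gives (34, white, S).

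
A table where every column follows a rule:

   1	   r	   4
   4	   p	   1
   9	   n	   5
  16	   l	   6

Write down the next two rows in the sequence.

First component: perfect squares: 1², 2², 3², …, so 1, 4, 9, 16 → 25 → 36.
Letter: letters move back 2 places in the alphabet; r, p, n, l → j → h.
Third component — each term is the sum of the two before it: 4, 1, 5, 6 → 11 → 17.
Putting the parts together: 25  j  11 and then 36  h  17.

25  j  11; 36  h  17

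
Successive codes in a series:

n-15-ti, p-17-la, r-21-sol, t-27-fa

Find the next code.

v-35-mi

Letter goes n, p, r, t → v (letters move forward 2 places in the alphabet).
Second component: differences are 2, 4, 6, … (increasing by 2 each time); 15, 17, 21, 27 → 35.
Note: runs backward through the solfège scale do→ti, so ti, la, sol, fa → mi.
Combining the parts gives v-35-mi.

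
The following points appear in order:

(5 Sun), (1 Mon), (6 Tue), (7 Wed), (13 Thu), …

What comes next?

(20 Fri)

First slot: 5, 1, 6, 7, 13 → 20 (each term is the sum of the two before it).
Day: runs through the weekdays Mon→Sun; Sun, Mon, Tue, Wed, Thu → Fri.
So the next point is (20 Fri).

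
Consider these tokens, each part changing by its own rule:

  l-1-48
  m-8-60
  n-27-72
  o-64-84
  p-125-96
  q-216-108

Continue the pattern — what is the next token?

r-343-120

Letter — letters move forward 1 place in the alphabet: l, m, n, o, p, q → r.
Second component goes 1, 8, 27, 64, 125, 216 → 343 (perfect cubes: 1³, 2³, 3³, …).
Third component: +12 each step; 48, 60, 72, 84, 96, 108 → 120.
Putting it together: r-343-120.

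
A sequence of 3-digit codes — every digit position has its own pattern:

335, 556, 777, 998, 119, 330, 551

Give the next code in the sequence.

First digit: +2 each step, mod 10; 3, 5, 7, 9, 1, 3, 5 → 7.
Second digit — +2 each step, mod 10: 3, 5, 7, 9, 1, 3, 5 → 7.
Third digit: +1 each step, mod 10, so 5, 6, 7, 8, 9, 0, 1 → 2.
Combining the parts gives 772.

772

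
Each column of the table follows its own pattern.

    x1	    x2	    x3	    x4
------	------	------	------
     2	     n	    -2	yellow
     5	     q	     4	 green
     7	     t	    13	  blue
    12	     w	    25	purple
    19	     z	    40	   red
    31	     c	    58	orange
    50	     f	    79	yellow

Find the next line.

81  i  103  green

Column x1: each term is the sum of the two before it; 2, 5, 7, 12, 19, 31, 50 → 81.
Column x2 — letters move forward 3 places in the alphabet, wrapping Z→A: n, q, t, w, z, c, f → i.
Column x3 goes -2, 4, 13, 25, 40, 58, 79 → 103 (differences are 6, 9, 12, … (increasing by 3 each time)).
Column x4 — repeats yellow → green → blue → purple → red → orange: yellow, green, blue, purple, red, orange, yellow → green.
So the next line is 81  i  103  green.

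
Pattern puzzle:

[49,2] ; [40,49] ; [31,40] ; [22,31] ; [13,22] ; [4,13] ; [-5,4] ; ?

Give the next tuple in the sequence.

For the first part, −9 each step: 49, 40, 31, 22, 13, 4, -5 → -14.
Second part: always the previous value of the first part, so 2, 49, 40, 31, 22, 13, 4 → -5.
So the next tuple is [-14,-5].

[-14,-5]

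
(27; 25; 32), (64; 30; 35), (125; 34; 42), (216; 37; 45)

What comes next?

(343; 39; 52)

First part: perfect cubes: 3³, 4³, 5³, …, so 27, 64, 125, 216 → 343.
For the second part, differences are 5, 4, 3, … (decreasing by 1 each time): 25, 30, 34, 37 → 39.
For the third part, alternating steps +3, +7, +3, +7, …: 32, 35, 42, 45 → 52.
Putting it together: (343; 39; 52).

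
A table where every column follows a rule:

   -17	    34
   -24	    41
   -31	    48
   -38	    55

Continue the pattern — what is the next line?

-45  62

First component: -17, -24, -31, -38 → -45 (−7 each step).
Second component: 34, 41, 48, 55 → 62 (together with the first component always sums to 17).
So the next line is -45  62.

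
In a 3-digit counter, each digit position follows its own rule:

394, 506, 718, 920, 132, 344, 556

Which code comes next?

768

First digit: 3, 5, 7, 9, 1, 3, 5 → 7 (+2 each step, mod 10).
Second digit: +1 each step, mod 10, so 9, 0, 1, 2, 3, 4, 5 → 6.
Third digit: +2 each step, mod 10, so 4, 6, 8, 0, 2, 4, 6 → 8.
Combining the parts gives 768.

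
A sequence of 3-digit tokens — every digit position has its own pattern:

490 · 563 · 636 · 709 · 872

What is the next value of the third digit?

5

Third digit — +3 each step, mod 10: 0, 3, 6, 9, 2 → 5.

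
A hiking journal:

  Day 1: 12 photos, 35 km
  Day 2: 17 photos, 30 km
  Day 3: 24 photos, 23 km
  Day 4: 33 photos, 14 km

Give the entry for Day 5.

44 photos, 3 km

For the photos, differences are 5, 7, 9, … (increasing by 2 each time): 12, 17, 24, 33 → 44.
Km: 35, 30, 23, 14 → 3 (together with the photos always sums to 47).
Combining the parts gives 44 photos, 3 km.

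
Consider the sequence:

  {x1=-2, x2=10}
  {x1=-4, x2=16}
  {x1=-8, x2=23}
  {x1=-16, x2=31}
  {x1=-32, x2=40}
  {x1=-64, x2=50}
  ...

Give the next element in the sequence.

{x1=-128, x2=61}

X1: ×2 each step; -2, -4, -8, -16, -32, -64 → -128.
X2: differences are 6, 7, 8, … (increasing by 1 each time), so 10, 16, 23, 31, 40, 50 → 61.
Combining the parts gives {x1=-128, x2=61}.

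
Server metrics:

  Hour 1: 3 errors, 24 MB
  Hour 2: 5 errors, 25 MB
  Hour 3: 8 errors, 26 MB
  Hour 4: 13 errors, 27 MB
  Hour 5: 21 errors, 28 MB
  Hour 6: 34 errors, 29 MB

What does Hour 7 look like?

55 errors, 30 MB

Errors goes 3, 5, 8, 13, 21, 34 → 55 (each term is the sum of the two before it).
MB goes 24, 25, 26, 27, 28, 29 → 30 (+1 each step).
Putting it together: 55 errors, 30 MB.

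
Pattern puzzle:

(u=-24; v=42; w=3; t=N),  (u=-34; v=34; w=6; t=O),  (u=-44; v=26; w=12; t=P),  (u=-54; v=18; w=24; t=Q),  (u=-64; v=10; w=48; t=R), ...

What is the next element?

(u=-74; v=2; w=96; t=S)

U goes -24, -34, -44, -54, -64 → -74 (−10 each step).
For the v, −8 each step: 42, 34, 26, 18, 10 → 2.
W — ×2 each step: 3, 6, 12, 24, 48 → 96.
T: letters move forward 1 place in the alphabet; N, O, P, Q, R → S.
Combining the parts gives (u=-74; v=2; w=96; t=S).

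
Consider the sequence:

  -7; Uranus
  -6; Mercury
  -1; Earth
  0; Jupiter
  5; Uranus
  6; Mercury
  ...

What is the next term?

11; Earth

For the first component, alternating steps +1, +5, +1, +5, …: -7, -6, -1, 0, 5, 6 → 11.
Planet goes Uranus, Mercury, Earth, Jupiter, Uranus, Mercury → Earth (repeats Uranus → Mercury → Earth → Jupiter).
Combining the parts gives 11; Earth.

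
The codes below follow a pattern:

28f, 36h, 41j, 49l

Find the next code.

First component: alternating steps +8, +5, +8, +5, …, so 28, 36, 41, 49 → 54.
Letter goes f, h, j, l → n (letters move forward 2 places in the alphabet).
Combining the parts gives 54n.

54n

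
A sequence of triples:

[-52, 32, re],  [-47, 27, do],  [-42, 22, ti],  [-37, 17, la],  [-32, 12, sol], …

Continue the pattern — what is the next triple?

[-27, 7, fa]

For the first component, +5 each step: -52, -47, -42, -37, -32 → -27.
Second component goes 32, 27, 22, 17, 12 → 7 (together with the first component always sums to -20).
Note: re, do, ti, la, sol → fa (runs backward through the solfège scale do→ti).
Combining the parts gives [-27, 7, fa].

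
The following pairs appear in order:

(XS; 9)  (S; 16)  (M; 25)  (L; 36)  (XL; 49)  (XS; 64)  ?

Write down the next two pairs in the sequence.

Size: XS, S, M, L, XL, XS → S → M (repeats XS → S → M → L → XL).
Second component — perfect squares: 3², 4², 5², …: 9, 16, 25, 36, 49, 64 → 81 → 100.
Putting the parts together: (S; 81) and then (M; 100).

(S; 81), (M; 100)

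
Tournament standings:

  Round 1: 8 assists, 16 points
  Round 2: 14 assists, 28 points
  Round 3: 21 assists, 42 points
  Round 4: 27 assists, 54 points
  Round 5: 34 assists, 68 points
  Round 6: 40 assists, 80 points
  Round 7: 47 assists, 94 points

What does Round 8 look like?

For the assists, alternating steps +6, +7, +6, +7, …: 8, 14, 21, 27, 34, 40, 47 → 53.
Points goes 16, 28, 42, 54, 68, 80, 94 → 106 (always 2 × the assists).
So the next line is 53 assists, 106 points.

53 assists, 106 points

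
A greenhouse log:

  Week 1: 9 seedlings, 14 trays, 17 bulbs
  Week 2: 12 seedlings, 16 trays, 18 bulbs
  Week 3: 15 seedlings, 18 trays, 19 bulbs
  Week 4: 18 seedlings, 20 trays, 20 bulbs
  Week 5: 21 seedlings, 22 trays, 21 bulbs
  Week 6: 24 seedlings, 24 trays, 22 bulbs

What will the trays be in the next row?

Trays: +2 each step; 14, 16, 18, 20, 22, 24 → 26.

26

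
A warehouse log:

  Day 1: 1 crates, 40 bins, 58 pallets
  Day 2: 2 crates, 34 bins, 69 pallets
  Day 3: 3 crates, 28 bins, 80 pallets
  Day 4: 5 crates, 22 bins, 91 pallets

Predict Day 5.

Crates: each term is the sum of the two before it, so 1, 2, 3, 5 → 8.
Bins: 40, 34, 28, 22 → 16 (−6 each step).
For the pallets, +11 each step: 58, 69, 80, 91 → 102.
Combining the parts gives 8 crates, 16 bins, 102 pallets.

8 crates, 16 bins, 102 pallets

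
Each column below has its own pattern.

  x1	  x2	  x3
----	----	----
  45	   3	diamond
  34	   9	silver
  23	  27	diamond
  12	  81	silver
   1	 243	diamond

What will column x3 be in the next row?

silver

Column x1: −11 each step, so 45, 34, 23, 12, 1 → -10.
Column x2 — ×3 each step: 3, 9, 27, 81, 243 → 729.
Column x3: alternates diamond ↔ silver; diamond, silver, diamond, silver, diamond → silver.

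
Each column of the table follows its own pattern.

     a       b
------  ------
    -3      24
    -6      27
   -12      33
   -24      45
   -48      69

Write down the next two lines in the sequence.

-96  117; -192  213

Column a: -3, -6, -12, -24, -48 → -96 → -192 (×2 each step).
Column b: together with the column a always sums to 21; 24, 27, 33, 45, 69 → 117 → 213.
So the next two lines are -96  117 and -192  213.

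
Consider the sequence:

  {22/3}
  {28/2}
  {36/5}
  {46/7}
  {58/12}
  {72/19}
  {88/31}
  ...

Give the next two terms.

First entry: differences are 6, 8, 10, … (increasing by 2 each time); 22, 28, 36, 46, 58, 72, 88 → 106 → 126.
For the second entry, each term is the sum of the two before it: 3, 2, 5, 7, 12, 19, 31 → 50 → 81.
So the next two terms are {106/50} and {126/81}.

{106/50}, {126/81}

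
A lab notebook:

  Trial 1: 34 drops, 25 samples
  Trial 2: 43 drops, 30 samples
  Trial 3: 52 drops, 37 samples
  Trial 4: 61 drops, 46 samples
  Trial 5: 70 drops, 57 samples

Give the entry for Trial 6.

79 drops, 70 samples

Drops — +9 each step: 34, 43, 52, 61, 70 → 79.
Samples: differences are 5, 7, 9, … (increasing by 2 each time); 25, 30, 37, 46, 57 → 70.
Combining the parts gives 79 drops, 70 samples.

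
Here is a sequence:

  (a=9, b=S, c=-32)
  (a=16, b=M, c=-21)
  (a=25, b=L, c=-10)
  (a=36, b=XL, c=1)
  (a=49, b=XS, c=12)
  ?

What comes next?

(a=64, b=S, c=23)

For the a, perfect squares: 3², 4², 5², …: 9, 16, 25, 36, 49 → 64.
For the b, runs through clothing sizes XS→XL: S, M, L, XL, XS → S.
For the c, +11 each step: -32, -21, -10, 1, 12 → 23.
Putting it together: (a=64, b=S, c=23).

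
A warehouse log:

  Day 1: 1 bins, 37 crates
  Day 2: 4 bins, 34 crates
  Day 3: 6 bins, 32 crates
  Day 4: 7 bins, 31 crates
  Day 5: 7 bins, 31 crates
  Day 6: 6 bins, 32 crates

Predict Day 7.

4 bins, 34 crates

Bins: differences are 3, 2, 1, … (decreasing by 1 each time); 1, 4, 6, 7, 7, 6 → 4.
Crates — together with the bins always sums to 38: 37, 34, 32, 31, 31, 32 → 34.
Putting it together: 4 bins, 34 crates.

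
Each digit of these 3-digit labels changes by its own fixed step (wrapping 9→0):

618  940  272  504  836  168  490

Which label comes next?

722

First digit: +3 each step, mod 10, so 6, 9, 2, 5, 8, 1, 4 → 7.
Second digit goes 1, 4, 7, 0, 3, 6, 9 → 2 (+3 each step, mod 10).
Third digit goes 8, 0, 2, 4, 6, 8, 0 → 2 (+2 each step, mod 10).
So the next label is 722.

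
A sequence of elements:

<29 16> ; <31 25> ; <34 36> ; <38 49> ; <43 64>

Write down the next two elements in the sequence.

First part — differences are 2, 3, 4, … (increasing by 1 each time): 29, 31, 34, 38, 43 → 49 → 56.
Second part: 16, 25, 36, 49, 64 → 81 → 100 (perfect squares: 4², 5², 6², …).
So the next two elements are <49 81> and <56 100>.

<49 81>, <56 100>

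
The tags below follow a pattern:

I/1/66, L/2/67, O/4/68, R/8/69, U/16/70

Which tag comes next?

Letter: letters move forward 3 places in the alphabet, so I, L, O, R, U → X.
Second component: 1, 2, 4, 8, 16 → 32 (×2 each step).
Third component — +1 each step: 66, 67, 68, 69, 70 → 71.
Putting it together: X/32/71.

X/32/71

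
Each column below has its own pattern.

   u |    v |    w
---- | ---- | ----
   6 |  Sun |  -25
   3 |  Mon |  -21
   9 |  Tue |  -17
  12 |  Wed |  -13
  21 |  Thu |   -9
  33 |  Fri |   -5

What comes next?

54  Sat  -1

For the column u, each term is the sum of the two before it: 6, 3, 9, 12, 21, 33 → 54.
Column v: runs through the weekdays Mon→Sun, so Sun, Mon, Tue, Wed, Thu, Fri → Sat.
Column w: +4 each step; -25, -21, -17, -13, -9, -5 → -1.
Combining the parts gives 54  Sat  -1.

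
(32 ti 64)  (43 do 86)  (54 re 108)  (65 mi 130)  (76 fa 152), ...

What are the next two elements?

First entry — +11 each step: 32, 43, 54, 65, 76 → 87 → 98.
Note: runs through the solfège scale do→ti, so ti, do, re, mi, fa → sol → la.
Third entry: always 2 × the first entry; 64, 86, 108, 130, 152 → 174 → 196.
Putting the parts together: (87 sol 174) and then (98 la 196).

(87 sol 174), (98 la 196)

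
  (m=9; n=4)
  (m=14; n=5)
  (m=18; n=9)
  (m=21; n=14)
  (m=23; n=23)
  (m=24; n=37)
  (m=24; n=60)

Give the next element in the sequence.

M: differences are 5, 4, 3, … (decreasing by 1 each time), so 9, 14, 18, 21, 23, 24, 24 → 23.
N: 4, 5, 9, 14, 23, 37, 60 → 97 (each term is the sum of the two before it).
Putting it together: (m=23; n=97).

(m=23; n=97)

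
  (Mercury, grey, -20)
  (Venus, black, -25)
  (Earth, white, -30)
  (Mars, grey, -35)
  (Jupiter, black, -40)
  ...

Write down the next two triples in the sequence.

(Saturn, white, -45), (Uranus, grey, -50)

Planet: runs through the planets Mercury→Neptune, so Mercury, Venus, Earth, Mars, Jupiter → Saturn → Uranus.
Shade: grey, black, white, grey, black → white → grey (repeats grey → black → white).
Third slot: -20, -25, -30, -35, -40 → -45 → -50 (−5 each step).
So the next two triples are (Saturn, white, -45) and (Uranus, grey, -50).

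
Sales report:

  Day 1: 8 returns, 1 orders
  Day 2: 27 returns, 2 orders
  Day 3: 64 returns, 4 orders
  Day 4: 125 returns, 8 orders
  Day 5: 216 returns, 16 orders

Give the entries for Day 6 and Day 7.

343 returns, 32 orders; 512 returns, 64 orders

Returns — perfect cubes: 2³, 3³, 4³, …: 8, 27, 64, 125, 216 → 343 → 512.
For the orders, ×2 each step: 1, 2, 4, 8, 16 → 32 → 64.
Putting the parts together: 343 returns, 32 orders and then 512 returns, 64 orders.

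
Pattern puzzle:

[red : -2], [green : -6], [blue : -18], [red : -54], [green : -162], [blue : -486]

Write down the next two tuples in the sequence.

[red : -1458], [green : -4374]

For the colour, repeats red → green → blue: red, green, blue, red, green, blue → red → green.
Second coordinate: ×3 each step, so -2, -6, -18, -54, -162, -486 → -1458 → -4374.
Putting the parts together: [red : -1458] and then [green : -4374].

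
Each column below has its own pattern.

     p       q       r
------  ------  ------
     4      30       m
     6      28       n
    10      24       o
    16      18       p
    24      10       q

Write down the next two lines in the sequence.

Column p goes 4, 6, 10, 16, 24 → 34 → 46 (differences are 2, 4, 6, … (increasing by 2 each time)).
Column q: 30, 28, 24, 18, 10 → 0 → -12 (together with the column p always sums to 34).
Column r: letters move forward 1 place in the alphabet, so m, n, o, p, q → r → s.
Putting the parts together: 34  0  r and then 46  -12  s.

34  0  r; 46  -12  s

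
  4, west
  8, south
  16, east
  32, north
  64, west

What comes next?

128, south

For the first value, ×2 each step: 4, 8, 16, 32, 64 → 128.
Direction — repeats west → south → east → north: west, south, east, north, west → south.
So the next pair is 128, south.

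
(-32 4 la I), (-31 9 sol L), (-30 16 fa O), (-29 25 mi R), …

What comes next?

(-28 36 re U)

First entry goes -32, -31, -30, -29 → -28 (+1 each step).
Second entry: perfect squares: 2², 3², 4², …; 4, 9, 16, 25 → 36.
Note — runs backward through the solfège scale do→ti: la, sol, fa, mi → re.
Letter: letters move forward 3 places in the alphabet; I, L, O, R → U.
So the next tuple is (-28 36 re U).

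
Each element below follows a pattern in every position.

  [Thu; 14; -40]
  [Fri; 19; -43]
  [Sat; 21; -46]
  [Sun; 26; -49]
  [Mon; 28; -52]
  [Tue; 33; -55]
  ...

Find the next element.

[Wed; 35; -58]

Day: Thu, Fri, Sat, Sun, Mon, Tue → Wed (runs through the weekdays Mon→Sun).
Second entry: 14, 19, 21, 26, 28, 33 → 35 (alternating steps +5, +2, +5, +2, …).
Third entry: -40, -43, -46, -49, -52, -55 → -58 (−3 each step).
Combining the parts gives [Wed; 35; -58].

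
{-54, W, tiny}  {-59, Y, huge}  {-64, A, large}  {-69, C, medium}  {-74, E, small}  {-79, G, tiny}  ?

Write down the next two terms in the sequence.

First entry goes -54, -59, -64, -69, -74, -79 → -84 → -89 (−5 each step).
Letter goes W, Y, A, C, E, G → I → K (letters move forward 2 places in the alphabet, wrapping Z→A).
Size goes tiny, huge, large, medium, small, tiny → huge → large (repeats tiny → huge → large → medium → small).
Putting the parts together: {-84, I, huge} and then {-89, K, large}.

{-84, I, huge}, {-89, K, large}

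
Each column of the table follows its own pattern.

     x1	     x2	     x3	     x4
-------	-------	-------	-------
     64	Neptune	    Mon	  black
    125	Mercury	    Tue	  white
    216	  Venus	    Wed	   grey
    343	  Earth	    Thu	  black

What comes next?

Column x1 goes 64, 125, 216, 343 → 512 (perfect cubes: 4³, 5³, 6³, …).
For the column x2, runs through the planets Mercury→Neptune: Neptune, Mercury, Venus, Earth → Mars.
Column x3: Mon, Tue, Wed, Thu → Fri (runs through the weekdays Mon→Sun).
Column x4: repeats black → white → grey, so black, white, grey, black → white.
So the next line is 512  Mars  Fri  white.

512  Mars  Fri  white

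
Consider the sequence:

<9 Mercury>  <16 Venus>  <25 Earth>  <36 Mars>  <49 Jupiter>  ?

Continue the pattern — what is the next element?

<64 Saturn>

First value goes 9, 16, 25, 36, 49 → 64 (perfect squares: 3², 4², 5², …).
Planet — runs through the planets Mercury→Neptune: Mercury, Venus, Earth, Mars, Jupiter → Saturn.
Combining the parts gives <64 Saturn>.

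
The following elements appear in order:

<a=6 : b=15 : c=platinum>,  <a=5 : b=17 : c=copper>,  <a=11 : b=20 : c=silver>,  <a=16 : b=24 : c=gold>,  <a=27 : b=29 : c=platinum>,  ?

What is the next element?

A — each term is the sum of the two before it: 6, 5, 11, 16, 27 → 43.
B: 15, 17, 20, 24, 29 → 35 (differences are 2, 3, 4, … (increasing by 1 each time)).
C: repeats platinum → copper → silver → gold, so platinum, copper, silver, gold, platinum → copper.
Putting it together: <a=43 : b=35 : c=copper>.

<a=43 : b=35 : c=copper>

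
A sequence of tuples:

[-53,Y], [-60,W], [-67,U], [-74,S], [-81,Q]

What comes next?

[-88,O]

First part — −7 each step: -53, -60, -67, -74, -81 → -88.
Letter: letters move back 2 places in the alphabet; Y, W, U, S, Q → O.
Combining the parts gives [-88,O].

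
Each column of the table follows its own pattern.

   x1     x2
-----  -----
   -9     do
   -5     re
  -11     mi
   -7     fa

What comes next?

Column x1: -9, -5, -11, -7 → -13 (alternating steps +4, −6, +4, −6, …).
Column x2 — runs through the solfège scale do→ti: do, re, mi, fa → sol.
Combining the parts gives -13  sol.

-13  sol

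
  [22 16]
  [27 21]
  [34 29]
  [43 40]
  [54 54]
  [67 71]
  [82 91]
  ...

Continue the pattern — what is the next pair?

[99 114]

First component: 22, 27, 34, 43, 54, 67, 82 → 99 (differences are 5, 7, 9, … (increasing by 2 each time)).
For the second component, differences are 5, 8, 11, … (increasing by 3 each time): 16, 21, 29, 40, 54, 71, 91 → 114.
Putting it together: [99 114].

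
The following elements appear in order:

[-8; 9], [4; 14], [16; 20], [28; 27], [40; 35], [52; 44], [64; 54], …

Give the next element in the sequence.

First slot — +12 each step: -8, 4, 16, 28, 40, 52, 64 → 76.
Second slot — differences are 5, 6, 7, … (increasing by 1 each time): 9, 14, 20, 27, 35, 44, 54 → 65.
Putting it together: [76; 65].

[76; 65]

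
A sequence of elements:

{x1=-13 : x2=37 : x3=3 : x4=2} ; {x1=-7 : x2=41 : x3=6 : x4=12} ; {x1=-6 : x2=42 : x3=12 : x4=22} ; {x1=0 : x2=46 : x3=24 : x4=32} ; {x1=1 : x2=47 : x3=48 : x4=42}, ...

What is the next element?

{x1=7 : x2=51 : x3=96 : x4=52}

X1: alternating steps +6, +1, +6, +1, …, so -13, -7, -6, 0, 1 → 7.
X2: alternating steps +4, +1, +4, +1, …, so 37, 41, 42, 46, 47 → 51.
X3 goes 3, 6, 12, 24, 48 → 96 (×2 each step).
X4: 2, 12, 22, 32, 42 → 52 (+10 each step).
Putting it together: {x1=7 : x2=51 : x3=96 : x4=52}.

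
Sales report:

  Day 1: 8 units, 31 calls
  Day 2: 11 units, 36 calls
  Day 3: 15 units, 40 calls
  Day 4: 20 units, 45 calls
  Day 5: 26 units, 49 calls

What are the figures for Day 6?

33 units, 54 calls

Units goes 8, 11, 15, 20, 26 → 33 (differences are 3, 4, 5, … (increasing by 1 each time)).
Calls goes 31, 36, 40, 45, 49 → 54 (alternating steps +5, +4, +5, +4, …).
So the next line is 33 units, 54 calls.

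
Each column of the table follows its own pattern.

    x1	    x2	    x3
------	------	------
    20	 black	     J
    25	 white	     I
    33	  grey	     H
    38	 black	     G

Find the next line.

46  white  F

Column x1: 20, 25, 33, 38 → 46 (alternating steps +5, +8, +5, +8, …).
Column x2 — repeats black → white → grey: black, white, grey, black → white.
Column x3 goes J, I, H, G → F (letters move back 1 place in the alphabet).
So the next line is 46  white  F.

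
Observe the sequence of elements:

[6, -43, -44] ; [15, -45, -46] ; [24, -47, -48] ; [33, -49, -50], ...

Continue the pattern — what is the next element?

First coordinate: +9 each step, so 6, 15, 24, 33 → 42.
Second coordinate — −2 each step: -43, -45, -47, -49 → -51.
Third coordinate — always 1 less than the second coordinate: -44, -46, -48, -50 → -52.
So the next element is [42, -51, -52].

[42, -51, -52]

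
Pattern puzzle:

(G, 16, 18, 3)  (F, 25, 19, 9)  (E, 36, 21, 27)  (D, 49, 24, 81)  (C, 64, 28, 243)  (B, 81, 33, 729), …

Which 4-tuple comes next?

Letter goes G, F, E, D, C, B → A (letters move back 1 place in the alphabet).
For the second component, perfect squares: 4², 5², 6², …: 16, 25, 36, 49, 64, 81 → 100.
Third component: differences are 1, 2, 3, … (increasing by 1 each time), so 18, 19, 21, 24, 28, 33 → 39.
Fourth component: ×3 each step, so 3, 9, 27, 81, 243, 729 → 2187.
Combining the parts gives (A, 100, 39, 2187).

(A, 100, 39, 2187)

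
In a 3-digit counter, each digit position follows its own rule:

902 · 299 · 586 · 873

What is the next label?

160

First digit goes 9, 2, 5, 8 → 1 (+3 each step, mod 10).
For the second digit, −1 each step, mod 10: 0, 9, 8, 7 → 6.
Third digit: −3 each step, mod 10, so 2, 9, 6, 3 → 0.
Putting it together: 160.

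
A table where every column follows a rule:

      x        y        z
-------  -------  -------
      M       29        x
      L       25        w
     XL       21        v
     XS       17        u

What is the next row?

Column x: runs through clothing sizes XS→XL; M, L, XL, XS → S.
Column y: −4 each step; 29, 25, 21, 17 → 13.
Column z: x, w, v, u → t (letters move back 1 place in the alphabet).
So the next row is S  13  t.

S  13  t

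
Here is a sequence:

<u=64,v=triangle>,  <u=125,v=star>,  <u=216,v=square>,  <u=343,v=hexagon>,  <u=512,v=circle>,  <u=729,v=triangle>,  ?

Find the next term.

U: perfect cubes: 4³, 5³, 6³, …; 64, 125, 216, 343, 512, 729 → 1000.
V goes triangle, star, square, hexagon, circle, triangle → star (repeats triangle → star → square → hexagon → circle).
So the next term is <u=1000,v=star>.

<u=1000,v=star>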